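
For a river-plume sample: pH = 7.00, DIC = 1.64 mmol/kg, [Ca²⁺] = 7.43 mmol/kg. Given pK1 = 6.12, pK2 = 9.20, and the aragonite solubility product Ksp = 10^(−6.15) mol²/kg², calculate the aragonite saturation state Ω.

α₂ = 1 / (1 + [H⁺]/K2 + [H⁺]²/(K1K2)) = 1 / (1 + 10^+2.20 + 10^+1.32)
   = 1 / (1 + 158.49 + 20.893) = 1/180.38 = 0.005544
[CO3²⁻] = α₂ × DIC = 0.005544 × 1.64 = 0.009092 mmol/kg = 9.092 μmol/kg
Ksp = 10^(−6.15) = 7.079×10^-7
Ω = [Ca²⁺][CO3²⁻]/Ksp = (7.43×10^-3)(9.092×10^-6) / 7.079×10^-7 = 0.0954

Ω = 0.0954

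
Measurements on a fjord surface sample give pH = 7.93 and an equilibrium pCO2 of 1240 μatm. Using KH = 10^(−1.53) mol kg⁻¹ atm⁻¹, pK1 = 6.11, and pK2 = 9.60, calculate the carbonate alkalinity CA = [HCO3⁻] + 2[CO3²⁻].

CA = 2.52 mmol/kg

[CO2*] = KH · pCO2 = 10^(−1.53) × 1240×10^-6 = 3.659×10^-5 mol/kg
α₀ = 1/(1 + K1/[H⁺] + K1K2/[H⁺]²) = 1/(1 + 10^+1.82 + 10^+0.15) = 0.01460
DIC = [CO2*]/α₀ = 3.659×10^-5 / 0.01460 = 2.506 mmol/kg
CA = (α₁ + 2α₂)·DIC = (0.9648 + 2×0.02063) × 2.506 = 2.52 mmol/kg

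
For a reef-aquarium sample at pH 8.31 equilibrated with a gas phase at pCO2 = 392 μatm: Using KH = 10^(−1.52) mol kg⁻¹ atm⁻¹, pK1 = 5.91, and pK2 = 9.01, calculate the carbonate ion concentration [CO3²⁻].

[CO3²⁻] = 0.593 mmol/kg

[CO2*] = KH · pCO2 = 10^(−1.52) × 392×10^-6 = 1.184×10^-5 mol/kg
α₀ = 1/(1 + K1/[H⁺] + K1K2/[H⁺]²) = 1/(1 + 10^+2.40 + 10^+1.70) = 0.003308
DIC = [CO2*]/α₀ = 1.184×10^-5 / 0.003308 = 3.579 mmol/kg
[CO3²⁻] = α₂·DIC; α₂ = 0.1658, so [CO3²⁻] = 0.1658 × 3.579 = 0.593 mmol/kg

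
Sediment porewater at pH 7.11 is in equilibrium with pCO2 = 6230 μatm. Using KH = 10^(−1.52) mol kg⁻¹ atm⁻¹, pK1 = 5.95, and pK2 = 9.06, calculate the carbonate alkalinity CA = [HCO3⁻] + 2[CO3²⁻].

CA = 2.78 mmol/kg

[CO2*] = KH · pCO2 = 10^(−1.52) × 6230×10^-6 = 1.881×10^-4 mol/kg
α₀ = 1/(1 + K1/[H⁺] + K1K2/[H⁺]²) = 1/(1 + 10^+1.16 + 10^-0.79) = 0.06403
DIC = [CO2*]/α₀ = 1.881×10^-4 / 0.06403 = 2.938 mmol/kg
CA = (α₁ + 2α₂)·DIC = (0.9256 + 2×0.01039) × 2.938 = 2.78 mmol/kg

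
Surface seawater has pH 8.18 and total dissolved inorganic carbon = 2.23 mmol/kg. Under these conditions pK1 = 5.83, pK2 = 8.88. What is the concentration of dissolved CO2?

[CO2*] = 8.27 μmol/kg

α₀ = 1 / (1 + K1/[H⁺] + K1K2/[H⁺]²) = 1 / (1 + 10^+2.35 + 10^+1.65)
   = 1 / (1 + 223.87 + 44.668) = 1/269.54 = 0.003710
[CO2*] = α₀ × DIC = 0.003710 × 2.23 = 0.00827 mmol/kg = 8.27 μmol/kg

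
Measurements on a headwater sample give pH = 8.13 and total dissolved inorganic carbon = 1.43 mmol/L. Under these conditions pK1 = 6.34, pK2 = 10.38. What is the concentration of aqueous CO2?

α₀ = 1 / (1 + K1/[H⁺] + K1K2/[H⁺]²) = 1 / (1 + 10^+1.79 + 10^-0.46)
   = 1 / (1 + 61.660 + 0.34674) = 1/63.006 = 0.01587
[CO2*] = α₀ × DIC = 0.01587 × 1.43 = 0.0227 mmol/L

[CO2*] = 0.0227 mmol/L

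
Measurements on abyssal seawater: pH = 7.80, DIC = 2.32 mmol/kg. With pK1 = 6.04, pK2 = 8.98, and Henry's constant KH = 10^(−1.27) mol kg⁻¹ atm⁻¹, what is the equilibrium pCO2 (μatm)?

α₀ = 1 / (1 + K1/[H⁺] + K1K2/[H⁺]²) = 1 / (1 + 10^+1.76 + 10^+0.58)
   = 1 / (1 + 57.544 + 3.8019) = 1/62.346 = 0.01604
[CO2*] = α₀ × DIC = 0.01604 × 2.32 = 0.03721 mmol/kg
pCO2 = [CO2*]/KH = 3.721×10^-5 / 5.370×10^-2 = 693 μatm

pCO2 = 693 μatm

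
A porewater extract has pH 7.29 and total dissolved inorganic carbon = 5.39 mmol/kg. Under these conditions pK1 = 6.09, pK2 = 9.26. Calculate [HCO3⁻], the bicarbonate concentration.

α₁ = 1 / (1 + [H⁺]/K1 + K2/[H⁺]) = 1 / (1 + 10^-1.20 + 10^-1.97)
   = 1 / (1 + 0.063096 + 0.010715) = 1/1.0738 = 0.9313
[HCO3⁻] = α₁ × DIC = 0.9313 × 5.39 = 5.02 mmol/kg

[HCO3⁻] = 5.02 mmol/kg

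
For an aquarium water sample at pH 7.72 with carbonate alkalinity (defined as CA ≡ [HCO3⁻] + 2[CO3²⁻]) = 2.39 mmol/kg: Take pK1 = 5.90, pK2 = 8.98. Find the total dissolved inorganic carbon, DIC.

CA = [HCO3⁻] + 2[CO3²⁻] = (α₁ + 2α₂)·DIC
At pH 7.72: [H⁺]/K1 = 10^-1.82 = 0.015136, K2/[H⁺] = 10^-1.26 = 0.054954
α₁ = 1/(1 + 0.015136 + 0.054954) = 1/1.0701 = 0.9345; α₂ = α₁·K2/[H⁺] = 0.05135
α₁ + 2α₂ = 1.0372
DIC = CA / (α₁ + 2α₂) = 2.39 / 1.0372 = 2.30 mmol/kg

DIC = 2.30 mmol/kg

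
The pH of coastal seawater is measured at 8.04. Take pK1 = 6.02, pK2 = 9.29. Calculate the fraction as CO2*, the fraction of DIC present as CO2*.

α₀ = 0.00896

α₀ = 1 / (1 + K1/[H⁺] + K1K2/[H⁺]²) = 1 / (1 + 10^+2.02 + 10^+0.77)
   = 1 / (1 + 104.71 + 5.8884) = 1/111.60 = 0.008960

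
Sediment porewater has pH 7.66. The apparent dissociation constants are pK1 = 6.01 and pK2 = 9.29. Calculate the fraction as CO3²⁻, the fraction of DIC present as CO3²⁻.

α₂ = 1 / (1 + [H⁺]/K2 + [H⁺]²/(K1K2)) = 1 / (1 + 10^+1.63 + 10^-0.02)
   = 1 / (1 + 42.658 + 0.95499) = 1/44.613 = 0.02242

α₂ = 0.0224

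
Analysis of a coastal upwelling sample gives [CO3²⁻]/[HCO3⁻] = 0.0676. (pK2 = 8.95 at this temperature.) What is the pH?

pH = 7.78

From K2 = [H⁺][CO3²⁻]/[HCO3⁻]:  pH = pK2 + log₁₀([CO3²⁻]/[HCO3⁻])
log₁₀(0.0676) = -1.170
pH = 8.95 + (-1.170) = 7.78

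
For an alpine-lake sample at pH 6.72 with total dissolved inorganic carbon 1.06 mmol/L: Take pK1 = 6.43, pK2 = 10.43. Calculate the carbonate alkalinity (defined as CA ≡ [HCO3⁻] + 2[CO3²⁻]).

CA = 0.701 mmol/L

CA = [HCO3⁻] + 2[CO3²⁻] = (α₁ + 2α₂)·DIC
At pH 6.72: [H⁺]/K1 = 10^-0.29 = 0.51286, K2/[H⁺] = 10^-3.71 = 0.00019498
α₁ = 1/(1 + 0.51286 + 0.00019498) = 1/1.5131 = 0.6609; α₂ = α₁·K2/[H⁺] = 0.0001289
α₁ + 2α₂ = 0.6612
CA = 0.6612 × 1.06 = 0.701 mmol/L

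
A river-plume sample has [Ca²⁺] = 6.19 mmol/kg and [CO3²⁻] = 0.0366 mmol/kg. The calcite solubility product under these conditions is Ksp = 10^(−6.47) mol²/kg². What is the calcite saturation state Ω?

Ω = 0.669

Ksp = 10^(−6.47) = 3.388×10^-7
Ω = [Ca²⁺][CO3²⁻]/Ksp = (6.19×10^-3)(0.0366×10^-3) / 3.388×10^-7 = 0.669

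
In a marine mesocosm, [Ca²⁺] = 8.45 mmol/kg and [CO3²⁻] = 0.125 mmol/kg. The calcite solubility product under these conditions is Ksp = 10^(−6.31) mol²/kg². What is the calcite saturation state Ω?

Ksp = 10^(−6.31) = 4.898×10^-7
Ω = [Ca²⁺][CO3²⁻]/Ksp = (8.45×10^-3)(0.125×10^-3) / 4.898×10^-7 = 2.16

Ω = 2.16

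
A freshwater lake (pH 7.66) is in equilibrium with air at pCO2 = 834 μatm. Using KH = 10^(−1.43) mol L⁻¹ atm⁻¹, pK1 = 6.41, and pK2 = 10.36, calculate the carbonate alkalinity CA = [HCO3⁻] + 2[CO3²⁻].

[CO2*] = KH · pCO2 = 10^(−1.43) × 834×10^-6 = 3.099×10^-5 mol/L
α₀ = 1/(1 + K1/[H⁺] + K1K2/[H⁺]²) = 1/(1 + 10^+1.25 + 10^-1.45) = 0.05314
DIC = [CO2*]/α₀ = 3.099×10^-5 / 0.05314 = 0.5831 mmol/L
CA = (α₁ + 2α₂)·DIC = (0.9450 + 2×0.001885) × 0.5831 = 0.553 mmol/L

CA = 0.553 mmol/L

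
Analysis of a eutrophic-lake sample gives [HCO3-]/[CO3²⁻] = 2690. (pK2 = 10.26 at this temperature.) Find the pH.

From K2 = [H⁺][CO3²⁻]/[HCO3-]:  pH = pK2 − log₁₀([HCO3-]/[CO3²⁻])
log₁₀(2690) = +3.430
pH = 10.26 − (+3.430) = 6.83

pH = 6.83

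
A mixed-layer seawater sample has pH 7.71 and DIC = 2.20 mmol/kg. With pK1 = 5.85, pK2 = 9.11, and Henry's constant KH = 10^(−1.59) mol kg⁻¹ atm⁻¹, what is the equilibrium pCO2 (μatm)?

α₀ = 1 / (1 + K1/[H⁺] + K1K2/[H⁺]²) = 1 / (1 + 10^+1.86 + 10^+0.46)
   = 1 / (1 + 72.444 + 2.8840) = 1/76.328 = 0.01310
[CO2*] = α₀ × DIC = 0.01310 × 2.20 = 0.02882 mmol/kg
pCO2 = [CO2*]/KH = 2.882×10^-5 / 2.570×10^-2 = 1120 μatm

pCO2 = 1120 μatm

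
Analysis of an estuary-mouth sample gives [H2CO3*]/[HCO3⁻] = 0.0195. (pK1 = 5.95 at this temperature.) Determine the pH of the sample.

From K1 = [H⁺][HCO3⁻]/[H2CO3*]:  pH = pK1 − log₁₀([H2CO3*]/[HCO3⁻])
log₁₀(0.0195) = -1.710
pH = 5.95 − (-1.710) = 7.66

pH = 7.66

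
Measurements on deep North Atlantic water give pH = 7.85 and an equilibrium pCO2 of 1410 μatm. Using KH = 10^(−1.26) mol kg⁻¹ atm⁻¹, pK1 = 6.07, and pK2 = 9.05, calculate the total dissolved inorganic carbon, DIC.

[CO2*] = KH · pCO2 = 10^(−1.26) × 1410×10^-6 = 7.749×10^-5 mol/kg
α₀ = 1/(1 + K1/[H⁺] + K1K2/[H⁺]²) = 1/(1 + 10^+1.78 + 10^+0.58) = 0.01537
DIC = [CO2*]/α₀ = 7.749×10^-5 / 0.01537 = 5.04 mmol/kg

DIC = 5.04 mmol/kg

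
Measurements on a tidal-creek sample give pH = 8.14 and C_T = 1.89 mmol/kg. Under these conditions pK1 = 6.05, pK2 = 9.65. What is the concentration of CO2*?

[CO2*] = 14.8 μmol/kg

α₀ = 1 / (1 + K1/[H⁺] + K1K2/[H⁺]²) = 1 / (1 + 10^+2.09 + 10^+0.58)
   = 1 / (1 + 123.03 + 3.8019) = 1/127.83 = 0.007823
[CO2*] = α₀ × DIC = 0.007823 × 1.89 = 0.0148 mmol/kg = 14.8 μmol/kg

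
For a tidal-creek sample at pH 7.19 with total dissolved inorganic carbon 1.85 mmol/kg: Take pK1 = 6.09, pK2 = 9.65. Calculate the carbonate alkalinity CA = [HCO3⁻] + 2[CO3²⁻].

CA = 1.72 mmol/kg

CA = [HCO3⁻] + 2[CO3²⁻] = (α₁ + 2α₂)·DIC
At pH 7.19: [H⁺]/K1 = 10^-1.10 = 0.079433, K2/[H⁺] = 10^-2.46 = 0.0034674
α₁ = 1/(1 + 0.079433 + 0.0034674) = 1/1.0829 = 0.9234; α₂ = α₁·K2/[H⁺] = 0.003202
α₁ + 2α₂ = 0.9298
CA = 0.9298 × 1.85 = 1.72 mmol/kg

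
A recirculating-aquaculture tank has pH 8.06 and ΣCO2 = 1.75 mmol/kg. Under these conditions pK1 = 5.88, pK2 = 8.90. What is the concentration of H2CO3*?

α₀ = 1 / (1 + K1/[H⁺] + K1K2/[H⁺]²) = 1 / (1 + 10^+2.18 + 10^+1.34)
   = 1 / (1 + 151.36 + 21.878) = 1/174.23 = 0.005739
[CO2*] = α₀ × DIC = 0.005739 × 1.75 = 0.0100 mmol/kg = 10.0 μmol/kg

[CO2*] = 10.0 μmol/kg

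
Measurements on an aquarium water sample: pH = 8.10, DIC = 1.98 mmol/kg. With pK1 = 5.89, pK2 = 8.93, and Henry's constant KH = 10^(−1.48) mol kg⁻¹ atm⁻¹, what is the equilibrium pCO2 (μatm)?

α₀ = 1 / (1 + K1/[H⁺] + K1K2/[H⁺]²) = 1 / (1 + 10^+2.21 + 10^+1.38)
   = 1 / (1 + 162.18 + 23.988) = 1/187.17 = 0.005343
[CO2*] = α₀ × DIC = 0.005343 × 1.98 = 0.01058 mmol/kg = 10.58 μmol/kg
pCO2 = [CO2*]/KH = 1.058×10^-5 / 3.311×10^-2 = 319 μatm

pCO2 = 319 μatm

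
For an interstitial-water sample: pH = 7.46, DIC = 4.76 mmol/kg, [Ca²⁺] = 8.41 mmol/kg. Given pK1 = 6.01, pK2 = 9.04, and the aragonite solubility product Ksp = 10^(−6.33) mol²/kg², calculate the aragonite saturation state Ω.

α₂ = 1 / (1 + [H⁺]/K2 + [H⁺]²/(K1K2)) = 1 / (1 + 10^+1.58 + 10^+0.13)
   = 1 / (1 + 38.019 + 1.3490) = 1/40.368 = 0.02477
[CO3²⁻] = α₂ × DIC = 0.02477 × 4.76 = 0.1179 mmol/kg
Ksp = 10^(−6.33) = 4.677×10^-7
Ω = [Ca²⁺][CO3²⁻]/Ksp = (8.41×10^-3)(1.179×10^-4) / 4.677×10^-7 = 2.12

Ω = 2.12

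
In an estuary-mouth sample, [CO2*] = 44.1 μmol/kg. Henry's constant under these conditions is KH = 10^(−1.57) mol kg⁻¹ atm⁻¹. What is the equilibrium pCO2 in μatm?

pCO2 = 1640 μatm

KH = 10^(−1.57) = 2.692×10^-2 mol kg⁻¹ atm⁻¹
pCO2 = [CO2*]/KH = 44.1×10^-6 / 2.692×10^-2 = 1.64×10^-3 atm = 1640 μatm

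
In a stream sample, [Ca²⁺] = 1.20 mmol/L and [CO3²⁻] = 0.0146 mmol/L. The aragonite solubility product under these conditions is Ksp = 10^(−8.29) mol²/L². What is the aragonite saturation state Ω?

Ω = 3.42

Ksp = 10^(−8.29) = 5.129×10^-9
Ω = [Ca²⁺][CO3²⁻]/Ksp = (1.20×10^-3)(0.0146×10^-3) / 5.129×10^-9 = 3.42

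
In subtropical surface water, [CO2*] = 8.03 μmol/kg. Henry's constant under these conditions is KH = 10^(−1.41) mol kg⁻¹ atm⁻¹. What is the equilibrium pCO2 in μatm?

pCO2 = 206 μatm

KH = 10^(−1.41) = 3.890×10^-2 mol kg⁻¹ atm⁻¹
pCO2 = [CO2*]/KH = 8.03×10^-6 / 3.890×10^-2 = 2.06×10^-4 atm = 206 μatm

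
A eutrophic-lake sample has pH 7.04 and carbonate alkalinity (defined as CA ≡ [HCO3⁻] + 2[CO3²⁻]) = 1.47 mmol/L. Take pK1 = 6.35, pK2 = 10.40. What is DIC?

DIC = 1.77 mmol/L

CA = [HCO3⁻] + 2[CO3²⁻] = (α₁ + 2α₂)·DIC
At pH 7.04: [H⁺]/K1 = 10^-0.69 = 0.20417, K2/[H⁺] = 10^-3.36 = 0.00043652
α₁ = 1/(1 + 0.20417 + 0.00043652) = 1/1.2046 = 0.8301; α₂ = α₁·K2/[H⁺] = 0.0003624
α₁ + 2α₂ = 0.8309
DIC = CA / (α₁ + 2α₂) = 1.47 / 0.8309 = 1.77 mmol/L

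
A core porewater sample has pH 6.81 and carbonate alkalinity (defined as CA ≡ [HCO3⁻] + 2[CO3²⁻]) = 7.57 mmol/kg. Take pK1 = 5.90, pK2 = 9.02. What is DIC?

DIC = 8.44 mmol/kg

CA = [HCO3⁻] + 2[CO3²⁻] = (α₁ + 2α₂)·DIC
At pH 6.81: [H⁺]/K1 = 10^-0.91 = 0.12303, K2/[H⁺] = 10^-2.21 = 0.0061660
α₁ = 1/(1 + 0.12303 + 0.0061660) = 1/1.1292 = 0.8856; α₂ = α₁·K2/[H⁺] = 0.005460
α₁ + 2α₂ = 0.8965
DIC = CA / (α₁ + 2α₂) = 7.57 / 0.8965 = 8.44 mmol/kg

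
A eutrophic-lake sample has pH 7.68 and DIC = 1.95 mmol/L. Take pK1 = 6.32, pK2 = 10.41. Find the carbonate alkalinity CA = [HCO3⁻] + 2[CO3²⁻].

CA = [HCO3⁻] + 2[CO3²⁻] = (α₁ + 2α₂)·DIC
At pH 7.68: [H⁺]/K1 = 10^-1.36 = 0.043652, K2/[H⁺] = 10^-2.73 = 0.0018621
α₁ = 1/(1 + 0.043652 + 0.0018621) = 1/1.0455 = 0.9565; α₂ = α₁·K2/[H⁺] = 0.001781
α₁ + 2α₂ = 0.9600
CA = 0.9600 × 1.95 = 1.87 mmol/L

CA = 1.87 mmol/L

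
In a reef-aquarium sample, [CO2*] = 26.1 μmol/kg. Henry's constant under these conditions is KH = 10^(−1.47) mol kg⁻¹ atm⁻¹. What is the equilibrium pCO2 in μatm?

KH = 10^(−1.47) = 3.388×10^-2 mol kg⁻¹ atm⁻¹
pCO2 = [CO2*]/KH = 26.1×10^-6 / 3.388×10^-2 = 7.70×10^-4 atm = 770 μatm

pCO2 = 770 μatm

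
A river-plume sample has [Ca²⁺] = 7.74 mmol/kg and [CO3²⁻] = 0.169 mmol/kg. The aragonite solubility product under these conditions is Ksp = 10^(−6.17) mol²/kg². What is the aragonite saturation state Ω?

Ksp = 10^(−6.17) = 6.761×10^-7
Ω = [Ca²⁺][CO3²⁻]/Ksp = (7.74×10^-3)(0.169×10^-3) / 6.761×10^-7 = 1.93

Ω = 1.93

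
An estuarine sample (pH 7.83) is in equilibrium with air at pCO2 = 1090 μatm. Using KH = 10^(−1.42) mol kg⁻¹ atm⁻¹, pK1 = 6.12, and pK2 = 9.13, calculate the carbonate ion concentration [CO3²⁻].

[CO2*] = KH · pCO2 = 10^(−1.42) × 1090×10^-6 = 4.144×10^-5 mol/kg
α₀ = 1/(1 + K1/[H⁺] + K1K2/[H⁺]²) = 1/(1 + 10^+1.71 + 10^+0.41) = 0.01823
DIC = [CO2*]/α₀ = 4.144×10^-5 / 0.01823 = 2.273 mmol/kg
[CO3²⁻] = α₂·DIC; α₂ = 0.04686, so [CO3²⁻] = 0.04686 × 2.273 = 0.107 mmol/kg

[CO3²⁻] = 0.107 mmol/kg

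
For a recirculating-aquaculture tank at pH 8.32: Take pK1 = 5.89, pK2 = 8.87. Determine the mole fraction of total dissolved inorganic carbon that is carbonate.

α₂ = 1 / (1 + [H⁺]/K2 + [H⁺]²/(K1K2)) = 1 / (1 + 10^+0.55 + 10^-1.88)
   = 1 / (1 + 3.5481 + 0.013183) = 1/4.5613 = 0.2192

α₂ = 0.219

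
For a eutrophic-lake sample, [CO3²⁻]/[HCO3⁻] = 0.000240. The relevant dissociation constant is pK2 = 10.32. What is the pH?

pH = 6.70

From K2 = [H⁺][CO3²⁻]/[HCO3⁻]:  pH = pK2 + log₁₀([CO3²⁻]/[HCO3⁻])
log₁₀(0.000240) = -3.620
pH = 10.32 + (-3.620) = 6.70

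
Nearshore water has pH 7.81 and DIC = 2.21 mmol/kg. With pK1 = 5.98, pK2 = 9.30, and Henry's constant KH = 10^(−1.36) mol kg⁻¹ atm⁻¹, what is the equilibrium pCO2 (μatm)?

α₀ = 1 / (1 + K1/[H⁺] + K1K2/[H⁺]²) = 1 / (1 + 10^+1.83 + 10^+0.34)
   = 1 / (1 + 67.608 + 2.1878) = 1/70.796 = 0.01413
[CO2*] = α₀ × DIC = 0.01413 × 2.21 = 0.03122 mmol/kg
pCO2 = [CO2*]/KH = 3.122×10^-5 / 4.365×10^-2 = 715 μatm

pCO2 = 715 μatm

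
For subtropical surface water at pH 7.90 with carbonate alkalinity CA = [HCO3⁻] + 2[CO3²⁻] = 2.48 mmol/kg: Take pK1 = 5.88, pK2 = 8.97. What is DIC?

DIC = 2.32 mmol/kg

CA = [HCO3⁻] + 2[CO3²⁻] = (α₁ + 2α₂)·DIC
At pH 7.90: [H⁺]/K1 = 10^-2.02 = 0.0095499, K2/[H⁺] = 10^-1.07 = 0.085114
α₁ = 1/(1 + 0.0095499 + 0.085114) = 1/1.0947 = 0.9135; α₂ = α₁·K2/[H⁺] = 0.07775
α₁ + 2α₂ = 1.0690
DIC = CA / (α₁ + 2α₂) = 2.48 / 1.0690 = 2.32 mmol/kg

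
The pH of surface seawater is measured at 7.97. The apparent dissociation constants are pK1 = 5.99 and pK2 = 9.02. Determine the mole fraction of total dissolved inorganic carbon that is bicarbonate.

α₁ = 0.909

α₁ = 1 / (1 + [H⁺]/K1 + K2/[H⁺]) = 1 / (1 + 10^-1.98 + 10^-1.05)
   = 1 / (1 + 0.010471 + 0.089125) = 1/1.0996 = 0.9094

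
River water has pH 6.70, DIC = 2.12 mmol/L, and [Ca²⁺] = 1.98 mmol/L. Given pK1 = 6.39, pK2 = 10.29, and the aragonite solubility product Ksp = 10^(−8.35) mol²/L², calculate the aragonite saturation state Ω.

Ω = 0.162

α₂ = 1 / (1 + [H⁺]/K2 + [H⁺]²/(K1K2)) = 1 / (1 + 10^+3.59 + 10^+3.28)
   = 1 / (1 + 3890.5 + 1905.5) = 1/5796.9 = 0.0001725
[CO3²⁻] = α₂ × DIC = 0.0001725 × 2.12 = 0.0003657 mmol/L = 0.3657 μmol/L
Ksp = 10^(−8.35) = 4.467×10^-9
Ω = [Ca²⁺][CO3²⁻]/Ksp = (1.98×10^-3)(3.657×10^-7) / 4.467×10^-9 = 0.162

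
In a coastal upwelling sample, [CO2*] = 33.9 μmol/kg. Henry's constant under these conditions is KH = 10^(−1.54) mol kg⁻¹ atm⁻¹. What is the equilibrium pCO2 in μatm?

KH = 10^(−1.54) = 2.884×10^-2 mol kg⁻¹ atm⁻¹
pCO2 = [CO2*]/KH = 33.9×10^-6 / 2.884×10^-2 = 1.18×10^-3 atm = 1180 μatm

pCO2 = 1180 μatm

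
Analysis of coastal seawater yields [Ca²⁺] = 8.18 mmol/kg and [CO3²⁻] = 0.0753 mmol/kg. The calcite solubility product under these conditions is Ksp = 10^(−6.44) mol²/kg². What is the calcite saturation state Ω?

Ω = 1.70

Ksp = 10^(−6.44) = 3.631×10^-7
Ω = [Ca²⁺][CO3²⁻]/Ksp = (8.18×10^-3)(0.0753×10^-3) / 3.631×10^-7 = 1.70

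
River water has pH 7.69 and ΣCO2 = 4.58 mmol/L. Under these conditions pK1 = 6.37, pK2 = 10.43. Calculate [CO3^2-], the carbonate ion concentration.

α₂ = 1 / (1 + [H⁺]/K2 + [H⁺]²/(K1K2)) = 1 / (1 + 10^+2.74 + 10^+1.42)
   = 1 / (1 + 549.54 + 26.303) = 1/576.84 = 0.001734
[CO3²⁻] = α₂ × DIC = 0.001734 × 4.58 = 0.00794 mmol/L = 7.94 μmol/L

[CO3²⁻] = 7.94 μmol/L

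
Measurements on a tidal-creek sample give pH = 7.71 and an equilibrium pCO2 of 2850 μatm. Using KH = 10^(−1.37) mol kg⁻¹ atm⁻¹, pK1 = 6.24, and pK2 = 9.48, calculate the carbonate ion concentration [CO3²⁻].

[CO2*] = KH · pCO2 = 10^(−1.37) × 2850×10^-6 = 1.216×10^-4 mol/kg
α₀ = 1/(1 + K1/[H⁺] + K1K2/[H⁺]²) = 1/(1 + 10^+1.47 + 10^-0.30) = 0.03224
DIC = [CO2*]/α₀ = 1.216×10^-4 / 0.03224 = 3.770 mmol/kg
[CO3²⁻] = α₂·DIC; α₂ = 0.01616, so [CO3²⁻] = 0.01616 × 3.770 = 0.0609 mmol/kg

[CO3²⁻] = 0.0609 mmol/kg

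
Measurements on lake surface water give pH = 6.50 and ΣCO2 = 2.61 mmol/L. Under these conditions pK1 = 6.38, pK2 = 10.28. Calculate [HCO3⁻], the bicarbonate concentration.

[HCO3⁻] = 1.48 mmol/L

α₁ = 1 / (1 + [H⁺]/K1 + K2/[H⁺]) = 1 / (1 + 10^-0.12 + 10^-3.78)
   = 1 / (1 + 0.75858 + 0.00016596) = 1/1.7587 = 0.5686
[HCO3⁻] = α₁ × DIC = 0.5686 × 2.61 = 1.48 mmol/L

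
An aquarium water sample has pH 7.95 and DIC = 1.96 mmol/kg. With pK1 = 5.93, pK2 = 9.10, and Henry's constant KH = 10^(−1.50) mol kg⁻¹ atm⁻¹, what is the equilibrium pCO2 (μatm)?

α₀ = 1 / (1 + K1/[H⁺] + K1K2/[H⁺]²) = 1 / (1 + 10^+2.02 + 10^+0.87)
   = 1 / (1 + 104.71 + 7.4131) = 1/113.13 = 0.008840
[CO2*] = α₀ × DIC = 0.008840 × 1.96 = 0.01733 mmol/kg = 17.33 μmol/kg
pCO2 = [CO2*]/KH = 1.733×10^-5 / 3.162×10^-2 = 548 μatm

pCO2 = 548 μatm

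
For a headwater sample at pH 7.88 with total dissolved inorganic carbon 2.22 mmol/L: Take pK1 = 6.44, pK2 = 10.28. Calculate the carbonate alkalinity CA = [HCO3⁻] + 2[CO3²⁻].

CA = 2.15 mmol/L

CA = [HCO3⁻] + 2[CO3²⁻] = (α₁ + 2α₂)·DIC
At pH 7.88: [H⁺]/K1 = 10^-1.44 = 0.036308, K2/[H⁺] = 10^-2.40 = 0.0039811
α₁ = 1/(1 + 0.036308 + 0.0039811) = 1/1.0403 = 0.9613; α₂ = α₁·K2/[H⁺] = 0.003827
α₁ + 2α₂ = 0.9689
CA = 0.9689 × 2.22 = 2.15 mmol/L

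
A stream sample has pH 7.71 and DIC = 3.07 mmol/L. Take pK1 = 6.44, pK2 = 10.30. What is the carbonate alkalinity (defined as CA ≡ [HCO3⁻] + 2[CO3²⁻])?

CA = [HCO3⁻] + 2[CO3²⁻] = (α₁ + 2α₂)·DIC
At pH 7.71: [H⁺]/K1 = 10^-1.27 = 0.053703, K2/[H⁺] = 10^-2.59 = 0.0025704
α₁ = 1/(1 + 0.053703 + 0.0025704) = 1/1.0563 = 0.9467; α₂ = α₁·K2/[H⁺] = 0.002433
α₁ + 2α₂ = 0.9516
CA = 0.9516 × 3.07 = 2.92 mmol/L

CA = 2.92 mmol/L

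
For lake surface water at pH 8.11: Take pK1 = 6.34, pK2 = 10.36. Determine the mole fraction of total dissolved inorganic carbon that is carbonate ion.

α₂ = 1 / (1 + [H⁺]/K2 + [H⁺]²/(K1K2)) = 1 / (1 + 10^+2.25 + 10^+0.48)
   = 1 / (1 + 177.83 + 3.0200) = 1/181.85 = 0.005499

α₂ = 0.00550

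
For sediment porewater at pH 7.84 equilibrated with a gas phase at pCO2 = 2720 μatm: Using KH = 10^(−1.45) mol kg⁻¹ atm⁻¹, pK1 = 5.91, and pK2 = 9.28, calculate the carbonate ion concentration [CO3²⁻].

[CO2*] = KH · pCO2 = 10^(−1.45) × 2720×10^-6 = 9.651×10^-5 mol/kg
α₀ = 1/(1 + K1/[H⁺] + K1K2/[H⁺]²) = 1/(1 + 10^+1.93 + 10^+0.49) = 0.01121
DIC = [CO2*]/α₀ = 9.651×10^-5 / 0.01121 = 8.609 mmol/kg
[CO3²⁻] = α₂·DIC; α₂ = 0.03464, so [CO3²⁻] = 0.03464 × 8.609 = 0.298 mmol/kg

[CO3²⁻] = 0.298 mmol/kg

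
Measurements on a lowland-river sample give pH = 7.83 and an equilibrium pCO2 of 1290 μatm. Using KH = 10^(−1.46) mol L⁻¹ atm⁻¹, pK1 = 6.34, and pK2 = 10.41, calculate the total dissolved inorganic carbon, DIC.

DIC = 1.43 mmol/L

[CO2*] = KH · pCO2 = 10^(−1.46) × 1290×10^-6 = 4.473×10^-5 mol/L
α₀ = 1/(1 + K1/[H⁺] + K1K2/[H⁺]²) = 1/(1 + 10^+1.49 + 10^-1.09) = 0.03127
DIC = [CO2*]/α₀ = 4.473×10^-5 / 0.03127 = 1.43 mmol/L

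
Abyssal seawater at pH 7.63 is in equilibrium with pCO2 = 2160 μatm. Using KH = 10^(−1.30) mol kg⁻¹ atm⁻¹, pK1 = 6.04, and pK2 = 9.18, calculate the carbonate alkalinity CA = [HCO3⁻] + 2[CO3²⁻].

CA = 4.45 mmol/kg

[CO2*] = KH · pCO2 = 10^(−1.30) × 2160×10^-6 = 1.083×10^-4 mol/kg
α₀ = 1/(1 + K1/[H⁺] + K1K2/[H⁺]²) = 1/(1 + 10^+1.59 + 10^+0.04) = 0.02439
DIC = [CO2*]/α₀ = 1.083×10^-4 / 0.02439 = 4.439 mmol/kg
CA = (α₁ + 2α₂)·DIC = (0.9489 + 2×0.02674) × 4.439 = 4.45 mmol/kg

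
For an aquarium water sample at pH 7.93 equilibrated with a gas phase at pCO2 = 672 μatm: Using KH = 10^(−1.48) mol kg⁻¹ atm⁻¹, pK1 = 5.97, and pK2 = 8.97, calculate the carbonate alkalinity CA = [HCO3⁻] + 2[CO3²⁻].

[CO2*] = KH · pCO2 = 10^(−1.48) × 672×10^-6 = 2.225×10^-5 mol/kg
α₀ = 1/(1 + K1/[H⁺] + K1K2/[H⁺]²) = 1/(1 + 10^+1.96 + 10^+0.92) = 0.009948
DIC = [CO2*]/α₀ = 2.225×10^-5 / 0.009948 = 2.237 mmol/kg
CA = (α₁ + 2α₂)·DIC = (0.9073 + 2×0.08275) × 2.237 = 2.40 mmol/kg

CA = 2.40 mmol/kg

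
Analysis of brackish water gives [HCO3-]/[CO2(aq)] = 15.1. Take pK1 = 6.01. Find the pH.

From K1 = [H⁺][HCO3-]/[CO2(aq)]:  pH = pK1 + log₁₀([HCO3-]/[CO2(aq)])
log₁₀(15.1) = +1.179
pH = 6.01 + (+1.179) = 7.19

pH = 7.19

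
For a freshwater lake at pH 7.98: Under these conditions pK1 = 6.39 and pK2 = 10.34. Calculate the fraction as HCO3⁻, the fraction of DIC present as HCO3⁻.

α₁ = 1 / (1 + [H⁺]/K1 + K2/[H⁺]) = 1 / (1 + 10^-1.59 + 10^-2.36)
   = 1 / (1 + 0.025704 + 0.0043652) = 1/1.0301 = 0.9708

α₁ = 0.971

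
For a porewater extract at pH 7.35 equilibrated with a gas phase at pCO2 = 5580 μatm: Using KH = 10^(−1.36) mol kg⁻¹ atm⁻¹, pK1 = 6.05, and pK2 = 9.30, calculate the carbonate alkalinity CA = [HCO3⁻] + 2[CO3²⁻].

CA = 4.97 mmol/kg

[CO2*] = KH · pCO2 = 10^(−1.36) × 5580×10^-6 = 2.436×10^-4 mol/kg
α₀ = 1/(1 + K1/[H⁺] + K1K2/[H⁺]²) = 1/(1 + 10^+1.30 + 10^-0.65) = 0.04722
DIC = [CO2*]/α₀ = 2.436×10^-4 / 0.04722 = 5.158 mmol/kg
CA = (α₁ + 2α₂)·DIC = (0.9422 + 2×0.01057) × 5.158 = 4.97 mmol/kg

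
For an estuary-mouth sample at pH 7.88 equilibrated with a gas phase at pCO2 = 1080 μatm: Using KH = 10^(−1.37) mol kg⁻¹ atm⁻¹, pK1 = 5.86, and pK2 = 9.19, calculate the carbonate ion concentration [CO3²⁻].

[CO2*] = KH · pCO2 = 10^(−1.37) × 1080×10^-6 = 4.607×10^-5 mol/kg
α₀ = 1/(1 + K1/[H⁺] + K1K2/[H⁺]²) = 1/(1 + 10^+2.02 + 10^+0.71) = 0.009022
DIC = [CO2*]/α₀ = 4.607×10^-5 / 0.009022 = 5.107 mmol/kg
[CO3²⁻] = α₂·DIC; α₂ = 0.04627, so [CO3²⁻] = 0.04627 × 5.107 = 0.236 mmol/kg

[CO3²⁻] = 0.236 mmol/kg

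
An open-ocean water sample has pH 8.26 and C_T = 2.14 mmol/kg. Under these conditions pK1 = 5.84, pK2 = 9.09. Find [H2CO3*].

α₀ = 1 / (1 + K1/[H⁺] + K1K2/[H⁺]²) = 1 / (1 + 10^+2.42 + 10^+1.59)
   = 1 / (1 + 263.03 + 38.905) = 1/302.93 = 0.003301
[CO2*] = α₀ × DIC = 0.003301 × 2.14 = 0.00706 mmol/kg = 7.06 μmol/kg

[CO2*] = 7.06 μmol/kg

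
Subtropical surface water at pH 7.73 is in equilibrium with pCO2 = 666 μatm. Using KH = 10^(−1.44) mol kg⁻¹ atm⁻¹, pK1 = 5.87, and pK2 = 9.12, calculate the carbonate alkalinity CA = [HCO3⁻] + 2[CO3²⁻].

[CO2*] = KH · pCO2 = 10^(−1.44) × 666×10^-6 = 2.418×10^-5 mol/kg
α₀ = 1/(1 + K1/[H⁺] + K1K2/[H⁺]²) = 1/(1 + 10^+1.86 + 10^+0.47) = 0.01309
DIC = [CO2*]/α₀ = 2.418×10^-5 / 0.01309 = 1.847 mmol/kg
CA = (α₁ + 2α₂)·DIC = (0.9483 + 2×0.03863) × 1.847 = 1.89 mmol/kg

CA = 1.89 mmol/kg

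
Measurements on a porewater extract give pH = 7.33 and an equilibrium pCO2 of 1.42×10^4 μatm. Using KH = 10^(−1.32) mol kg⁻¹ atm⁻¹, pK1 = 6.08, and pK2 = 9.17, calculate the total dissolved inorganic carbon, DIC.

DIC = 12.9 mmol/kg

[CO2*] = KH · pCO2 = 10^(−1.32) × 1.42×10^4×10^-6 = 6.797×10^-4 mol/kg
α₀ = 1/(1 + K1/[H⁺] + K1K2/[H⁺]²) = 1/(1 + 10^+1.25 + 10^-0.59) = 0.05252
DIC = [CO2*]/α₀ = 6.797×10^-4 / 0.05252 = 12.9 mmol/kg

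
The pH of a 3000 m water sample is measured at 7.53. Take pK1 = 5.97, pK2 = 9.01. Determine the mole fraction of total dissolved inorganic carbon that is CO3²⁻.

α₂ = 1 / (1 + [H⁺]/K2 + [H⁺]²/(K1K2)) = 1 / (1 + 10^+1.48 + 10^-0.08)
   = 1 / (1 + 30.200 + 0.83176) = 1/32.031 = 0.03122

α₂ = 0.0312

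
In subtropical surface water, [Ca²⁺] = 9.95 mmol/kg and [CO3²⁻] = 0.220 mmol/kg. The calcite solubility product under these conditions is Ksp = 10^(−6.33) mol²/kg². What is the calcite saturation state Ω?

Ω = 4.68

Ksp = 10^(−6.33) = 4.677×10^-7
Ω = [Ca²⁺][CO3²⁻]/Ksp = (9.95×10^-3)(0.220×10^-3) / 4.677×10^-7 = 4.68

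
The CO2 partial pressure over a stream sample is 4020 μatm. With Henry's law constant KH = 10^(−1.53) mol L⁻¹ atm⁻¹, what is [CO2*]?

[CO2*] = 119 μmol/L

KH = 10^(−1.53) = 2.951×10^-2 mol L⁻¹ atm⁻¹
[CO2*] = KH · pCO2 = 2.951×10^-2 × 4020×10^-6 atm = 1.19×10^-4 mol/L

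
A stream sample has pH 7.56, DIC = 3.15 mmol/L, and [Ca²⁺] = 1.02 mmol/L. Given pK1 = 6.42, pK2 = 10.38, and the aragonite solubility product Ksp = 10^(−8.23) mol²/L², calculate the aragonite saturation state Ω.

α₂ = 1 / (1 + [H⁺]/K2 + [H⁺]²/(K1K2)) = 1 / (1 + 10^+2.82 + 10^+1.68)
   = 1 / (1 + 660.69 + 47.863) = 1/709.56 = 0.001409
[CO3²⁻] = α₂ × DIC = 0.001409 × 3.15 = 0.004439 mmol/L = 4.439 μmol/L
Ksp = 10^(−8.23) = 5.888×10^-9
Ω = [Ca²⁺][CO3²⁻]/Ksp = (1.02×10^-3)(4.439×10^-6) / 5.888×10^-9 = 0.769

Ω = 0.769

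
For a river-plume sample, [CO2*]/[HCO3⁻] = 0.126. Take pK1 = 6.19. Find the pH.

From K1 = [H⁺][HCO3⁻]/[CO2*]:  pH = pK1 − log₁₀([CO2*]/[HCO3⁻])
log₁₀(0.126) = -0.900
pH = 6.19 − (-0.900) = 7.09

pH = 7.09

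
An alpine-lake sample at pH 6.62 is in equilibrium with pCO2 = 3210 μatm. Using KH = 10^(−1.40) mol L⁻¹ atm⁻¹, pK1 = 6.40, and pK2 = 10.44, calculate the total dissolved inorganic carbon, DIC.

DIC = 0.340 mmol/L

[CO2*] = KH · pCO2 = 10^(−1.40) × 3210×10^-6 = 1.278×10^-4 mol/L
α₀ = 1/(1 + K1/[H⁺] + K1K2/[H⁺]²) = 1/(1 + 10^+0.22 + 10^-3.60) = 0.3760
DIC = [CO2*]/α₀ = 1.278×10^-4 / 0.3760 = 0.340 mmol/L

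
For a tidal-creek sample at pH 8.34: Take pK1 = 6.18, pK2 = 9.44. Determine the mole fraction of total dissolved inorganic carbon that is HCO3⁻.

α₁ = 0.921

α₁ = 1 / (1 + [H⁺]/K1 + K2/[H⁺]) = 1 / (1 + 10^-2.16 + 10^-1.10)
   = 1 / (1 + 0.0069183 + 0.079433) = 1/1.0864 = 0.9205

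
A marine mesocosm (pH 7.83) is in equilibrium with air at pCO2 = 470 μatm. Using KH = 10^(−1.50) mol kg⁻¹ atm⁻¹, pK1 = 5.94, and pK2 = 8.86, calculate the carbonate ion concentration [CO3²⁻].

[CO2*] = KH · pCO2 = 10^(−1.50) × 470×10^-6 = 1.486×10^-5 mol/kg
α₀ = 1/(1 + K1/[H⁺] + K1K2/[H⁺]²) = 1/(1 + 10^+1.89 + 10^+0.86) = 0.01165
DIC = [CO2*]/α₀ = 1.486×10^-5 / 0.01165 = 1.276 mmol/kg
[CO3²⁻] = α₂·DIC; α₂ = 0.08437, so [CO3²⁻] = 0.08437 × 1.276 = 0.108 mmol/kg

[CO3²⁻] = 0.108 mmol/kg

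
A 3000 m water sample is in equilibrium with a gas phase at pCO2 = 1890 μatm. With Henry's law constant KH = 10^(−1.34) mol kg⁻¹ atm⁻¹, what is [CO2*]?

KH = 10^(−1.34) = 4.571×10^-2 mol kg⁻¹ atm⁻¹
[CO2*] = KH · pCO2 = 4.571×10^-2 × 1890×10^-6 atm = 8.64×10^-5 mol/kg

[CO2*] = 86.4 μmol/kg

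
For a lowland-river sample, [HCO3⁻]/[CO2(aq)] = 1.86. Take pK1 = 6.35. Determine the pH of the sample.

pH = 6.62

From K1 = [H⁺][HCO3⁻]/[CO2(aq)]:  pH = pK1 + log₁₀([HCO3⁻]/[CO2(aq)])
log₁₀(1.86) = +0.270
pH = 6.35 + (+0.270) = 6.62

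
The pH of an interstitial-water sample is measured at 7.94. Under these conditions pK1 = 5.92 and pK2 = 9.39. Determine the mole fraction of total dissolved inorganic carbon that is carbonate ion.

α₂ = 1 / (1 + [H⁺]/K2 + [H⁺]²/(K1K2)) = 1 / (1 + 10^+1.45 + 10^-0.57)
   = 1 / (1 + 28.184 + 0.26915) = 1/29.453 = 0.03395

α₂ = 0.0340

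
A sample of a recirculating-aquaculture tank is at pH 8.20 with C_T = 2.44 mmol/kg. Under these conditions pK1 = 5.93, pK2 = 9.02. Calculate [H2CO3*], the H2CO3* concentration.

α₀ = 1 / (1 + K1/[H⁺] + K1K2/[H⁺]²) = 1 / (1 + 10^+2.27 + 10^+1.45)
   = 1 / (1 + 186.21 + 28.184) = 1/215.39 = 0.004643
[CO2*] = α₀ × DIC = 0.004643 × 2.44 = 0.0113 mmol/kg = 11.3 μmol/kg

[CO2*] = 11.3 μmol/kg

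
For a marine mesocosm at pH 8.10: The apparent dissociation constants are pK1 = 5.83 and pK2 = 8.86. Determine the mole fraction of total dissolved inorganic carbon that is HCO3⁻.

α₁ = 1 / (1 + [H⁺]/K1 + K2/[H⁺]) = 1 / (1 + 10^-2.27 + 10^-0.76)
   = 1 / (1 + 0.0053703 + 0.17378) = 1/1.1792 = 0.8481

α₁ = 0.848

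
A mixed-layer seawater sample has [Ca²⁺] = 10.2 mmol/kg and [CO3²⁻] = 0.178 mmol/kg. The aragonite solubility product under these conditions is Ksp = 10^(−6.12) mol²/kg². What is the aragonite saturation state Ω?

Ω = 2.39

Ksp = 10^(−6.12) = 7.586×10^-7
Ω = [Ca²⁺][CO3²⁻]/Ksp = (10.2×10^-3)(0.178×10^-3) / 7.586×10^-7 = 2.39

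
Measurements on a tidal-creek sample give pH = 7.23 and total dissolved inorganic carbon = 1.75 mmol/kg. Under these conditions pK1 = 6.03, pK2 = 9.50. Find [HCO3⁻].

α₁ = 1 / (1 + [H⁺]/K1 + K2/[H⁺]) = 1 / (1 + 10^-1.20 + 10^-2.27)
   = 1 / (1 + 0.063096 + 0.0053703) = 1/1.0685 = 0.9359
[HCO3⁻] = α₁ × DIC = 0.9359 × 1.75 = 1.64 mmol/kg

[HCO3⁻] = 1.64 mmol/kg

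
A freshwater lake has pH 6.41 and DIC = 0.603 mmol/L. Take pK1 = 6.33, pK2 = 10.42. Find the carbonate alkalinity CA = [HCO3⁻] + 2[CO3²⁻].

CA = 0.329 mmol/L

CA = [HCO3⁻] + 2[CO3²⁻] = (α₁ + 2α₂)·DIC
At pH 6.41: [H⁺]/K1 = 10^-0.08 = 0.83176, K2/[H⁺] = 10^-4.01 = 9.7724×10^-5
α₁ = 1/(1 + 0.83176 + 9.7724×10^-5) = 1/1.8319 = 0.5459; α₂ = α₁·K2/[H⁺] = 5.335×10^-5
α₁ + 2α₂ = 0.5460
CA = 0.5460 × 0.603 = 0.329 mmol/L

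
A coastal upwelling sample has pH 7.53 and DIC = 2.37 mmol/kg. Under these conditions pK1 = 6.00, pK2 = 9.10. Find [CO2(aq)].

[CO2*] = 0.0662 mmol/kg

α₀ = 1 / (1 + K1/[H⁺] + K1K2/[H⁺]²) = 1 / (1 + 10^+1.53 + 10^-0.04)
   = 1 / (1 + 33.884 + 0.91201) = 1/35.796 = 0.02794
[CO2*] = α₀ × DIC = 0.02794 × 2.37 = 0.0662 mmol/kg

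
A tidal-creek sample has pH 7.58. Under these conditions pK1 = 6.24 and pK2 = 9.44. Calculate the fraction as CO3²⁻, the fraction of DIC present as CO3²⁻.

α₂ = 0.0130

α₂ = 1 / (1 + [H⁺]/K2 + [H⁺]²/(K1K2)) = 1 / (1 + 10^+1.86 + 10^+0.52)
   = 1 / (1 + 72.444 + 3.3113) = 1/76.755 = 0.01303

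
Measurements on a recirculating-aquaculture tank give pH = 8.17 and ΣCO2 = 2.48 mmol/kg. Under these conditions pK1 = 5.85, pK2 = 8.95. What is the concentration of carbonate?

α₂ = 1 / (1 + [H⁺]/K2 + [H⁺]²/(K1K2)) = 1 / (1 + 10^+0.78 + 10^-1.54)
   = 1 / (1 + 6.0256 + 0.028840) = 1/7.0544 = 0.1418
[CO3²⁻] = α₂ × DIC = 0.1418 × 2.48 = 0.352 mmol/kg

[CO3²⁻] = 0.352 mmol/kg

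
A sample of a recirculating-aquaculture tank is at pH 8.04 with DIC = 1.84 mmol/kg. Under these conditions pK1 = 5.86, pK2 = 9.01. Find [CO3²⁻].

α₂ = 1 / (1 + [H⁺]/K2 + [H⁺]²/(K1K2)) = 1 / (1 + 10^+0.97 + 10^-1.21)
   = 1 / (1 + 9.3325 + 0.061660) = 1/10.394 = 0.09621
[CO3²⁻] = α₂ × DIC = 0.09621 × 1.84 = 0.177 mmol/kg

[CO3²⁻] = 0.177 mmol/kg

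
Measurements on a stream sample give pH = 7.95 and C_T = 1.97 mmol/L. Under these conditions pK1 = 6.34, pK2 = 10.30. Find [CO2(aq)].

α₀ = 1 / (1 + K1/[H⁺] + K1K2/[H⁺]²) = 1 / (1 + 10^+1.61 + 10^-0.74)
   = 1 / (1 + 40.738 + 0.18197) = 1/41.920 = 0.02385
[CO2*] = α₀ × DIC = 0.02385 × 1.97 = 0.0470 mmol/L

[CO2*] = 0.0470 mmol/L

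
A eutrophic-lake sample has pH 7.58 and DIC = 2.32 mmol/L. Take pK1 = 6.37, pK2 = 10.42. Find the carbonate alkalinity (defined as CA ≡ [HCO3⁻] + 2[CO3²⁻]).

CA = 2.19 mmol/L

CA = [HCO3⁻] + 2[CO3²⁻] = (α₁ + 2α₂)·DIC
At pH 7.58: [H⁺]/K1 = 10^-1.21 = 0.061660, K2/[H⁺] = 10^-2.84 = 0.0014454
α₁ = 1/(1 + 0.061660 + 0.0014454) = 1/1.0631 = 0.9406; α₂ = α₁·K2/[H⁺] = 0.001360
α₁ + 2α₂ = 0.9434
CA = 0.9434 × 2.32 = 2.19 mmol/L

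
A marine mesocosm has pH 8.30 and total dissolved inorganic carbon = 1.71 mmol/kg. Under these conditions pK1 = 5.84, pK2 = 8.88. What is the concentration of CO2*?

[CO2*] = 4.68 μmol/kg

α₀ = 1 / (1 + K1/[H⁺] + K1K2/[H⁺]²) = 1 / (1 + 10^+2.46 + 10^+1.88)
   = 1 / (1 + 288.40 + 75.858) = 1/365.26 = 0.002738
[CO2*] = α₀ × DIC = 0.002738 × 1.71 = 0.00468 mmol/kg = 4.68 μmol/kg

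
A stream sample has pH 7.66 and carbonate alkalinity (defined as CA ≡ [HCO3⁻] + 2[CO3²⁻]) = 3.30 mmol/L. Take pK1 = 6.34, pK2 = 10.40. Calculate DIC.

DIC = 3.45 mmol/L

CA = [HCO3⁻] + 2[CO3²⁻] = (α₁ + 2α₂)·DIC
At pH 7.66: [H⁺]/K1 = 10^-1.32 = 0.047863, K2/[H⁺] = 10^-2.74 = 0.0018197
α₁ = 1/(1 + 0.047863 + 0.0018197) = 1/1.0497 = 0.9527; α₂ = α₁·K2/[H⁺] = 0.001734
α₁ + 2α₂ = 0.9561
DIC = CA / (α₁ + 2α₂) = 3.30 / 0.9561 = 3.45 mmol/L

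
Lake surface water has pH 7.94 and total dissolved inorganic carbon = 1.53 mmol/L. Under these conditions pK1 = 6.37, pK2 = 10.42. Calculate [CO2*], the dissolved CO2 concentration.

α₀ = 1 / (1 + K1/[H⁺] + K1K2/[H⁺]²) = 1 / (1 + 10^+1.57 + 10^-0.91)
   = 1 / (1 + 37.154 + 0.12303) = 1/38.277 = 0.02613
[CO2*] = α₀ × DIC = 0.02613 × 1.53 = 0.0400 mmol/L

[CO2*] = 0.0400 mmol/L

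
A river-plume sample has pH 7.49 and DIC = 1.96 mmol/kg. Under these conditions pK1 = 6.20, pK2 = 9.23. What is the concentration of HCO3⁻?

α₁ = 1 / (1 + [H⁺]/K1 + K2/[H⁺]) = 1 / (1 + 10^-1.29 + 10^-1.74)
   = 1 / (1 + 0.051286 + 0.018197) = 1/1.0695 = 0.9350
[HCO3⁻] = α₁ × DIC = 0.9350 × 1.96 = 1.83 mmol/kg

[HCO3⁻] = 1.83 mmol/kg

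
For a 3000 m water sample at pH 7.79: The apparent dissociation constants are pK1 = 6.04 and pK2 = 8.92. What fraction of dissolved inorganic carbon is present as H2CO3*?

α₀ = 0.0163

α₀ = 1 / (1 + K1/[H⁺] + K1K2/[H⁺]²) = 1 / (1 + 10^+1.75 + 10^+0.62)
   = 1 / (1 + 56.234 + 4.1687) = 1/61.403 = 0.01629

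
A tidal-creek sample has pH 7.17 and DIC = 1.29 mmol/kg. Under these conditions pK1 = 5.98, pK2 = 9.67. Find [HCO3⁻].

[HCO3⁻] = 1.21 mmol/kg

α₁ = 1 / (1 + [H⁺]/K1 + K2/[H⁺]) = 1 / (1 + 10^-1.19 + 10^-2.50)
   = 1 / (1 + 0.064565 + 0.0031623) = 1/1.0677 = 0.9366
[HCO3⁻] = α₁ × DIC = 0.9366 × 1.29 = 1.21 mmol/kg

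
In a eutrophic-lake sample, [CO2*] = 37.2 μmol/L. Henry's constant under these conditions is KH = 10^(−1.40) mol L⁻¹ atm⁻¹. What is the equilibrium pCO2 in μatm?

pCO2 = 934 μatm

KH = 10^(−1.40) = 3.981×10^-2 mol L⁻¹ atm⁻¹
pCO2 = [CO2*]/KH = 37.2×10^-6 / 3.981×10^-2 = 9.34×10^-4 atm = 934 μatm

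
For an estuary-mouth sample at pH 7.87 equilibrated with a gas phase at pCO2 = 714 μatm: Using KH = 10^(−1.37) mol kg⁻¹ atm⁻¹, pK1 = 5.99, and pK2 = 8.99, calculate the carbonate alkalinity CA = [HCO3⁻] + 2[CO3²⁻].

[CO2*] = KH · pCO2 = 10^(−1.37) × 714×10^-6 = 3.046×10^-5 mol/kg
α₀ = 1/(1 + K1/[H⁺] + K1K2/[H⁺]²) = 1/(1 + 10^+1.88 + 10^+0.76) = 0.01210
DIC = [CO2*]/α₀ = 3.046×10^-5 / 0.01210 = 2.516 mmol/kg
CA = (α₁ + 2α₂)·DIC = (0.9182 + 2×0.06966) × 2.516 = 2.66 mmol/kg

CA = 2.66 mmol/kg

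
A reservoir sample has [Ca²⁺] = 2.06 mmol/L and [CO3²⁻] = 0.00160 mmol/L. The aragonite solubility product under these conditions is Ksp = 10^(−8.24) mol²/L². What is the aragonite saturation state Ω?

Ksp = 10^(−8.24) = 5.754×10^-9
Ω = [Ca²⁺][CO3²⁻]/Ksp = (2.06×10^-3)(0.00160×10^-3) / 5.754×10^-9 = 0.573

Ω = 0.573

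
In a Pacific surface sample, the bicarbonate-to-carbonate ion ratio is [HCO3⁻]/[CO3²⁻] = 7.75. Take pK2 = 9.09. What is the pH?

From K2 = [H⁺][CO3²⁻]/[HCO3⁻]:  pH = pK2 − log₁₀([HCO3⁻]/[CO3²⁻])
log₁₀(7.75) = +0.889
pH = 9.09 − (+0.889) = 8.20

pH = 8.20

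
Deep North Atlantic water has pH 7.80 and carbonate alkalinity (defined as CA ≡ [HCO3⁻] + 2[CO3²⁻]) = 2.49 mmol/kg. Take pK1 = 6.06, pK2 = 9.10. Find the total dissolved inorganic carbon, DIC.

DIC = 2.42 mmol/kg

CA = [HCO3⁻] + 2[CO3²⁻] = (α₁ + 2α₂)·DIC
At pH 7.80: [H⁺]/K1 = 10^-1.74 = 0.018197, K2/[H⁺] = 10^-1.30 = 0.050119
α₁ = 1/(1 + 0.018197 + 0.050119) = 1/1.0683 = 0.9361; α₂ = α₁·K2/[H⁺] = 0.04691
α₁ + 2α₂ = 1.0299
DIC = CA / (α₁ + 2α₂) = 2.49 / 1.0299 = 2.42 mmol/kg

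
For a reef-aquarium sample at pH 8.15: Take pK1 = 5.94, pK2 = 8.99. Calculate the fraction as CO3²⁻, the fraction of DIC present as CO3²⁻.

α₂ = 1 / (1 + [H⁺]/K2 + [H⁺]²/(K1K2)) = 1 / (1 + 10^+0.84 + 10^-1.37)
   = 1 / (1 + 6.9183 + 0.042658) = 1/7.9610 = 0.1256

α₂ = 0.126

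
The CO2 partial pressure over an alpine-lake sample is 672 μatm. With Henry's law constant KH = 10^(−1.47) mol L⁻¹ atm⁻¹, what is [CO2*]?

KH = 10^(−1.47) = 3.388×10^-2 mol L⁻¹ atm⁻¹
[CO2*] = KH · pCO2 = 3.388×10^-2 × 672×10^-6 atm = 2.28×10^-5 mol/L

[CO2*] = 22.8 μmol/L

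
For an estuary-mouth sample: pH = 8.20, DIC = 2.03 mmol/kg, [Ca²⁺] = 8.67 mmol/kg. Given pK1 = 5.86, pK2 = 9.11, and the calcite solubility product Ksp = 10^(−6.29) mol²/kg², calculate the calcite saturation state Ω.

α₂ = 1 / (1 + [H⁺]/K2 + [H⁺]²/(K1K2)) = 1 / (1 + 10^+0.91 + 10^-1.43)
   = 1 / (1 + 8.1283 + 0.037154) = 1/9.1655 = 0.1091
[CO3²⁻] = α₂ × DIC = 0.1091 × 2.03 = 0.2215 mmol/kg
Ksp = 10^(−6.29) = 5.129×10^-7
Ω = [Ca²⁺][CO3²⁻]/Ksp = (8.67×10^-3)(2.215×10^-4) / 5.129×10^-7 = 3.74

Ω = 3.74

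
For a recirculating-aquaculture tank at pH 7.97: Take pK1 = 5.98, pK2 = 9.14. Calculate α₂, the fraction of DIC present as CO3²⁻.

α₂ = 1 / (1 + [H⁺]/K2 + [H⁺]²/(K1K2)) = 1 / (1 + 10^+1.17 + 10^-0.82)
   = 1 / (1 + 14.791 + 0.15136) = 1/15.942 = 0.06273

α₂ = 0.0627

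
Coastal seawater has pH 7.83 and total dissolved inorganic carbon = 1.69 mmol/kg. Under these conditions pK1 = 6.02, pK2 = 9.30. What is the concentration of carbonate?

[CO3²⁻] = 0.0546 mmol/kg

α₂ = 1 / (1 + [H⁺]/K2 + [H⁺]²/(K1K2)) = 1 / (1 + 10^+1.47 + 10^-0.34)
   = 1 / (1 + 29.512 + 0.45709) = 1/30.969 = 0.03229
[CO3²⁻] = α₂ × DIC = 0.03229 × 1.69 = 0.0546 mmol/kg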